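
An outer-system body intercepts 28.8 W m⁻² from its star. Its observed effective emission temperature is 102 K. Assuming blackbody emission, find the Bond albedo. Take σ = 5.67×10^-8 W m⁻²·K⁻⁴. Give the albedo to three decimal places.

0.148

Energy balance: S(1−α)/4 = σT⁴, so 1−α = 4σT⁴/S.
4σT⁴ = 4·5.67×10⁻⁸·(102)⁴ = 24.55 W m⁻².
1−α = 24.55/28.80 = 0.8524, so α = 0.1476.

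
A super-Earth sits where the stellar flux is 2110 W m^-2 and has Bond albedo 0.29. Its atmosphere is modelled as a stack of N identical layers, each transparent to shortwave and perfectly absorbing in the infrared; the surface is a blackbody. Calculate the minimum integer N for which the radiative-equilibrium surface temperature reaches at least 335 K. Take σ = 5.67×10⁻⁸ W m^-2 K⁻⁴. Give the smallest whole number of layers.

1

The effective emission temperature is T_e = [S(1−α)/(4σ)]^¼ = 285.1 K.
T_s = (N+1)^(1/4)·T_e ≥ 335 K requires N+1 ≥ (T_s/T_e)⁴ = (335/285.1)⁴ = 1.907.
So N ≥ 0.907; the smallest integer is N = 1.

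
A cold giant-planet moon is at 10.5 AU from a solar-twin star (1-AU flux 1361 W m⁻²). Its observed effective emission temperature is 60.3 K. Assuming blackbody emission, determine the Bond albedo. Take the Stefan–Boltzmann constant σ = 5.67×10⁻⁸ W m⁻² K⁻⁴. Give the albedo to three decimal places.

0.757

Irradiance scales as 1/d², so S = 1361 W m⁻² × (1/10.5)² = 12.34 W m⁻².
From σT⁴ = S(1−α)/4 we invert for α: 1−α = 4σT⁴/S.
4σT⁴ = 4·5.67×10⁻⁸·(60.3)⁴ = 2.999 W m⁻².
Hence α = 1 − 2.999/12.34 = 0.7571.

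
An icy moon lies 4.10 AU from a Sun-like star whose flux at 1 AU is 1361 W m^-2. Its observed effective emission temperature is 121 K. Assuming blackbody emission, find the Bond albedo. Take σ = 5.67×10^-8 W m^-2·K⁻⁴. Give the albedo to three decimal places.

0.400

Flux at the orbit: S = 1361/(4.10)² = 80.96 W m^-2.
Rearranging the radiative balance, α = 1 − 4σT⁴/S.
σT⁴ = 12.15 W m^-2, so 4σT⁴ = 48.62 W m^-2.
1−α = 48.62/80.96 = 0.6005, so α = 0.3995.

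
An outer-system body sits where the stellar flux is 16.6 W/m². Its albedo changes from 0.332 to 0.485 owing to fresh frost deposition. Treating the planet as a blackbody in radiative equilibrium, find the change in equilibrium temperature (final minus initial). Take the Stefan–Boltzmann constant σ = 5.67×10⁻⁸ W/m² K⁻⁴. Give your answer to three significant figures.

-5.26 K

Initial: T₁ = [S(1−0.332)/(4σ)]^(1/4) = 83.62 K.
Final:   T₂ = [S(1−0.485)/(4σ)]^(1/4) = 78.36 K.
ΔT = T₂ − T₁ = -5.265 K.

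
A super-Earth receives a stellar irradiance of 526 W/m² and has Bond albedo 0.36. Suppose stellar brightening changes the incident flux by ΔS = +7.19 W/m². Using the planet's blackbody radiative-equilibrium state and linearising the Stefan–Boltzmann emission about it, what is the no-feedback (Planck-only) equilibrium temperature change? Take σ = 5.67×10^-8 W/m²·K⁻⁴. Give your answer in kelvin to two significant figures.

0.67 K

Reference equilibrium: T_e = [S(1−α)/(4σ)]^(1/4) = 196.3 K.
TOA radiative forcing: ΔF = (1−α)ΔS/4 = 0.64·(+7.19)/4 = 1.150 W/m².
The Planck feedback parameter is 4σT_e³ = 1.715 W/m²/K.
So ΔT₀ = 1.150/1.715 = 0.671 K.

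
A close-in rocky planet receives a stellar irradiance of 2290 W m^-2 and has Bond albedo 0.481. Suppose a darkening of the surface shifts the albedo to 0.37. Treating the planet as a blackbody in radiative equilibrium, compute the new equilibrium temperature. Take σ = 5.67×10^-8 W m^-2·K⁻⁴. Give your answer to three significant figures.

282 K

With the new albedo, S(1−α₂)/4 = 360.7 W m^-2, so T₂ = 282.4 K.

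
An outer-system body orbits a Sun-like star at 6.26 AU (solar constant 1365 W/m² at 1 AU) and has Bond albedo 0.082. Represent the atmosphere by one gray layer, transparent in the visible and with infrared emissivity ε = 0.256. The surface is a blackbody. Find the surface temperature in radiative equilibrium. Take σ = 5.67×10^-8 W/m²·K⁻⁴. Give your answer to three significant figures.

113 K

Flux at the orbit: S = 1365/(6.26)² = 34.83 W/m².
Effective emission temperature (TOA balance): σT_e⁴ = S(1−α)/4 = 7.994 W/m² → T_e = 109.0 K.
The surface balance (absorbed SW + ε·downward IR = σT_s⁴) with T_a⁴ = T_s⁴/2 reduces to T_s = T_e·[2/(2−ε)]^¼ = 112.8 K.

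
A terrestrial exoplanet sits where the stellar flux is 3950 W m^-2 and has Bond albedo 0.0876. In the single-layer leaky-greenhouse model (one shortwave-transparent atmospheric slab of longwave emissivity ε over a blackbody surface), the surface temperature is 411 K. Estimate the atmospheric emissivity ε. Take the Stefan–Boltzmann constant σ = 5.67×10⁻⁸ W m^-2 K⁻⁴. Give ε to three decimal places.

First, T_e = [3950·(1−0.0876)/(4σ)]^(1/4) = 355.0 K.
Inverting T_s⁴ = 2T_e⁴/(2−ε): (T_e/T_s)⁴ = 0.5569, so ε = 2(1 − 0.5569) = 0.8862.

0.886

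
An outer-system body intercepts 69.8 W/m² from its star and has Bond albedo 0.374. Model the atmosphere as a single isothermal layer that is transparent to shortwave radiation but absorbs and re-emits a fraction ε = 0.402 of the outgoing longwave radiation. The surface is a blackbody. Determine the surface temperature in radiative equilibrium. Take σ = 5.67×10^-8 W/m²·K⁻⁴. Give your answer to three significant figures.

Effective emission temperature (TOA balance): σT_e⁴ = S(1−α)/4 = 10.92 W/m² → T_e = 117.8 K.
Surface balance with a leaky layer gives σT_s⁴ = σT_e⁴·2/(2−ε), so T_s = T_e·[2/(2−0.402)]^(1/4) = 124.6 K.

125 kelvin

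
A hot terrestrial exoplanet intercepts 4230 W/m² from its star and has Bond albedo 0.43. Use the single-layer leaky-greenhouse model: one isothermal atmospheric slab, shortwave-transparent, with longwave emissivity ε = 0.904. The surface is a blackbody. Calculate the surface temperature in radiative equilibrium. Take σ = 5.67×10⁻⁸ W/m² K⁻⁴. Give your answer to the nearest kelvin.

373 kelvin

The planet radiates to space at T_e = [S(1−α)/(4σ)]^(1/4) = 321.1 K.
Surface balance with a leaky layer gives σT_s⁴ = σT_e⁴·2/(2−ε), so T_s = T_e·[2/(2−0.904)]^(1/4) = 373.2 K.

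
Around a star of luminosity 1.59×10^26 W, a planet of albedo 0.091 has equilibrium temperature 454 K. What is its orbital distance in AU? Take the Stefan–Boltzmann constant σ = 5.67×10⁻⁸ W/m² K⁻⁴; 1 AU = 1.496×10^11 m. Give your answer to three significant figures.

Energy balance gives S = 4σT⁴/(1−α) = 10600 W/m².
Then d = [L/(4πS)]^(1/2) = 3.455×10^10 m, i.e. 0.2309 AU.

0.231 AU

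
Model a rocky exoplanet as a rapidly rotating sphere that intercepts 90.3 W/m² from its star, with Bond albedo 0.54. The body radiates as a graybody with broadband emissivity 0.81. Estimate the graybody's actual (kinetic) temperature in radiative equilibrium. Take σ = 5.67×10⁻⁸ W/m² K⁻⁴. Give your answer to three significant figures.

123 kelvin

The planet absorbs (1−α)S over its disc πR² and re-emits over 4πR², so the mean absorbed flux is (1−0.54)·90.30/4 = 10.38 W/m².
Equating to εσT⁴ with ε = 0.81: T = (10.38/0.81σ)^(1/4) = 122.6 K.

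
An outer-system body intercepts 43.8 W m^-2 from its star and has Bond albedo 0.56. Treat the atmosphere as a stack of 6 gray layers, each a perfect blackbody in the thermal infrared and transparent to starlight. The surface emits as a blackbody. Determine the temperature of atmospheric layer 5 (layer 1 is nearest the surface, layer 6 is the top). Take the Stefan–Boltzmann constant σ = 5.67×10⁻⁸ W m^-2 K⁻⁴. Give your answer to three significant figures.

114 K

Top-of-atmosphere balance: σT_e⁴ = S(1−α)/4 = 4.818 W m^-2 → T_e = 96.01 K.
The net upward flux σT_e⁴ is constant between every pair of levels, so T_k⁴ = (N+1−k)T_e⁴.
With k = 5: T_5 = (6+1−5)^¼·96.01 K = 114.2 K.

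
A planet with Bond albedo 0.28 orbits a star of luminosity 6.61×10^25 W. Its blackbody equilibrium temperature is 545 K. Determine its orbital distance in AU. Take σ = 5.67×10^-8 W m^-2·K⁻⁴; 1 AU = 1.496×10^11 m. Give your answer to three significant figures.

Required flux: S = 4σT⁴/(1−α) = 27790 W m^-2.
From L = 4πd²S, d = √(6.61×10^25/(4π·27790)) = 1.376×10^10 m = 0.09196 AU.

0.0920 AU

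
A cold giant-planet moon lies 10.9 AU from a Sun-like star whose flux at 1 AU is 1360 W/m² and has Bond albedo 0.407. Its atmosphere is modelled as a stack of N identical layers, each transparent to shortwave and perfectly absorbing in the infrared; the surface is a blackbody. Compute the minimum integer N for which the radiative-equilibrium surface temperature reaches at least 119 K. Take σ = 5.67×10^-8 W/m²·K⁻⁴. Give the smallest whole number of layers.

6

Flux at the orbit: S = 1360/(10.9)² = 11.45 W/m².
Top-of-atmosphere balance: σT_e⁴ = S(1−α)/4 = 1.697 W/m² → T_e = 73.96 K.
T_s = (N+1)^(1/4)·T_e ≥ 119 K requires N+1 ≥ (T_s/T_e)⁴ = (119/73.96)⁴ = 6.700.
Rounding up, N = 6.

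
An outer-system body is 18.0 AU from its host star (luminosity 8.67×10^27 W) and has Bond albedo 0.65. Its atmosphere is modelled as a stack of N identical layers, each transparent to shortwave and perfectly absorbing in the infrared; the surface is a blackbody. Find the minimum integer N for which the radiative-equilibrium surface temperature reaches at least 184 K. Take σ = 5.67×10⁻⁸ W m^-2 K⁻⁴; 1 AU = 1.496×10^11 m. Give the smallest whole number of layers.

7

Orbital distance: d = 18.0 AU = 2.693×10^12 m.
Flux at the orbit: S = L/(4πd²) = 8.67×10^27/(4π·(2.69×10^12)²) = 95.15 W m^-2.
The effective emission temperature is T_e = [S(1−α)/(4σ)]^¼ = 110.1 K.
Since T_s⁴ = (N+1)T_e⁴, we need N ≥ (T_s/T_e)⁴ − 1 = 6.806.
Rounding up, N = 7.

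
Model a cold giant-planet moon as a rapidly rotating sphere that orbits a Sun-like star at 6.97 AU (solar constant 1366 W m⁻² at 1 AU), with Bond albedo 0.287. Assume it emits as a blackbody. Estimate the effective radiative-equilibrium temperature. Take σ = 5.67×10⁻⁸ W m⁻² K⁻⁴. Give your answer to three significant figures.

97.0 kelvin

By the inverse-square law, S = 1366/6.97² = 28.12 W m⁻².
Averaging over the sphere, the absorbed flux is S(1−α)/4 = 5.012 W m⁻².
Balancing against σT⁴: T = (5.012/5.67×10⁻⁸)^(1/4) = 96.96 K.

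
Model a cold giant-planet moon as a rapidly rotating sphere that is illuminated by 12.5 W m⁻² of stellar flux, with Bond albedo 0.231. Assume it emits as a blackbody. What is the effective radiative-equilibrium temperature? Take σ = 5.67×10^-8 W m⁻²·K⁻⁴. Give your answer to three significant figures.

80.7 K

Absorbed flux (global mean): S(1−α)/4 = 12.50·0.769/4 = 2.403 W m⁻².
Set σT⁴ = 2.403 → T = (2.403/σ)^(1/4) = 80.69 K.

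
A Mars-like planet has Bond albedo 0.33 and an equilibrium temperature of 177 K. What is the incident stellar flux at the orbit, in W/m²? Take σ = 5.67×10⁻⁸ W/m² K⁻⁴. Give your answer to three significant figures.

332 W/m²

From S(1−α)/4 = σT⁴: S = 4σT⁴/(1−α).
σT⁴ = 5.67×10⁻⁸·(177)⁴ = 55.65 W/m².
S = 4·55.65/0.67 = 332.2 W/m².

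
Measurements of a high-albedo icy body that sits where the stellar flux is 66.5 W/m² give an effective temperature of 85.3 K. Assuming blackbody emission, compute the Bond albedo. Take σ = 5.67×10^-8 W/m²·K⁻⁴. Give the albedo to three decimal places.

0.819

Rearranging the radiative balance, α = 1 − 4σT⁴/S.
σT⁴ = 3.002 W/m², so 4σT⁴ = 12.01 W/m².
1−α = 12.01/66.50 = 0.1806, so α = 0.8194.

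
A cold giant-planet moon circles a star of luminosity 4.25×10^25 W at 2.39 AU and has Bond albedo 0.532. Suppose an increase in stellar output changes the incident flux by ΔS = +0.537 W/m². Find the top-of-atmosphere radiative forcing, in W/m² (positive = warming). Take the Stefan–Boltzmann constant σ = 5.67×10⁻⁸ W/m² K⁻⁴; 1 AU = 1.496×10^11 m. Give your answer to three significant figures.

Orbital distance: d = 2.39 AU = 3.575×10^11 m.
Spreading L over a sphere of radius d: S = 4.25×10^25/(4π·3.58×10^11²) = 26.46 W/m².
TOA radiative forcing: ΔF = (1−α)ΔS/4 = 0.468·(+0.537)/4 = 0.06283 W/m².

0.0628 W/m²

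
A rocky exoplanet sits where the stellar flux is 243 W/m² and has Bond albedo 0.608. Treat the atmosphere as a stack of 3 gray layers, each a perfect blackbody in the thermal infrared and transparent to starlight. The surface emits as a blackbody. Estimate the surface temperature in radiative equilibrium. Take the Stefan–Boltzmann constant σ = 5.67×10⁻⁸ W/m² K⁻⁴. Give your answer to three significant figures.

Top-of-atmosphere balance: σT_e⁴ = S(1−α)/4 = 23.81 W/m² → T_e = 143.2 K.
For an N-layer opaque stack, T_s⁴ = (N+1)T_e⁴, hence T_s = (4)^(1/4)×143.2 K = 202.5 K.

202 K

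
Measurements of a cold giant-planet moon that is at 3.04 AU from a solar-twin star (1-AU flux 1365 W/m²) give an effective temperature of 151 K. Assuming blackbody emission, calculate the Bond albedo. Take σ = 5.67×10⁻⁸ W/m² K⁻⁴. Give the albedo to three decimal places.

0.202

Irradiance scales as 1/d², so S = 1365 W/m² × (1/3.04)² = 147.7 W/m².
From σT⁴ = S(1−α)/4 we invert for α: 1−α = 4σT⁴/S.
σT⁴ = 29.48 W/m², so 4σT⁴ = 117.9 W/m².
Hence α = 1 − 117.9/147.7 = 0.2017.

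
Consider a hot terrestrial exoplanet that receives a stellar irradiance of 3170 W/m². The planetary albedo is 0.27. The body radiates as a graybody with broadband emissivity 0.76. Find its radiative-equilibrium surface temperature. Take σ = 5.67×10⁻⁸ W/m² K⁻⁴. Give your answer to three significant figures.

Absorbed flux (global mean): S(1−α)/4 = 3170·0.73/4 = 578.5 W/m².
Radiative balance εσT⁴ = 578.5 gives T = [578.5/(0.76·σ)]^(1/4) = 340.4 K.

340 K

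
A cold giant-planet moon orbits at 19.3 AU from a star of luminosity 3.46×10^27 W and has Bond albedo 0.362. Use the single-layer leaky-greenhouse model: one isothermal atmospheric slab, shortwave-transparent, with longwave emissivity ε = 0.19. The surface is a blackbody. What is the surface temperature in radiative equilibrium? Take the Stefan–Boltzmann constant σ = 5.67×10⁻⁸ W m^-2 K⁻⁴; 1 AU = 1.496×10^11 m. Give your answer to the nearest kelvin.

101 kelvin

d = 19.3 × 1.496×10^11 m = 2.887×10^12 m.
Flux at the orbit: S = L/(4πd²) = 3.46×10^27/(4π·(2.89×10^12)²) = 33.03 W m^-2.
At the top of the atmosphere, σT_e⁴ = S(1−α)/4 = 5.268 W m^-2, giving T_e = 98.18 K.
For a single slab of emissivity ε, T_s⁴ = 2T_e⁴/(2−ε); thus T_s = 98.18·(1.105)^(1/4) = 100.7 K.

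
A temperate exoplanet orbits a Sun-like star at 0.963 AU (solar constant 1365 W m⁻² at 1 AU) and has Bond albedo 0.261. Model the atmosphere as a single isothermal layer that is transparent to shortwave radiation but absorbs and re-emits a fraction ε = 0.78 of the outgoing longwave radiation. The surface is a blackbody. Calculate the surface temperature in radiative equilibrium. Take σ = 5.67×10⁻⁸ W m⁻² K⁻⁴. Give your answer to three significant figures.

298 K

By the inverse-square law, S = 1365/0.963² = 1472 W m⁻².
At the top of the atmosphere, σT_e⁴ = S(1−α)/4 = 271.9 W m⁻², giving T_e = 263.2 K.
The surface balance (absorbed SW + ε·downward IR = σT_s⁴) with T_a⁴ = T_s⁴/2 reduces to T_s = T_e·[2/(2−ε)]^¼ = 297.8 K.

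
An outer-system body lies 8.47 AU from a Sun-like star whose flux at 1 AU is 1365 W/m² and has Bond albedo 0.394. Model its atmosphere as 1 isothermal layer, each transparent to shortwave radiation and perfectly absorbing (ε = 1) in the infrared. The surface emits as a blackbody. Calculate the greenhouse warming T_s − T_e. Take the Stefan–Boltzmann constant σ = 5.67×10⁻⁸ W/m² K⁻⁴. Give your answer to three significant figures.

By the inverse-square law, S = 1365/8.47² = 19.03 W/m².
OLR = S(1−α)/4 = 2.883 W/m²; the top layer radiates at T_e = 84.44 K.
T_s = (N+1)^(1/4)·T_e = 100.4 K.
Warming: T_s − T_e = 15.98 K.

16.0 K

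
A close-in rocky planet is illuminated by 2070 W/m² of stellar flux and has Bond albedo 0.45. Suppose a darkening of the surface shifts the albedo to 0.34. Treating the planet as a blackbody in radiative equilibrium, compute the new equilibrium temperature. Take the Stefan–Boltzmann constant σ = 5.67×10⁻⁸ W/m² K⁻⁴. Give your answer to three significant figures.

279 K

T₂ = [S(1−α₂)/(4σ)]^(1/4) = [2070·0.66/(4σ)]^(1/4) = 278.6 K.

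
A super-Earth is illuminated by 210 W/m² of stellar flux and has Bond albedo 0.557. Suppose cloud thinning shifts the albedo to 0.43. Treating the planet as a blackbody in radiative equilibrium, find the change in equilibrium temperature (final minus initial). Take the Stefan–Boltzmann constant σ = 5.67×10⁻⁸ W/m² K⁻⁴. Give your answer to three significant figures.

Initial: T₁ = [S(1−0.557)/(4σ)]^(1/4) = 142.3 K.
Final:   T₂ = [S(1−0.43)/(4σ)]^(1/4) = 151.6 K.
Change: 151.6 − 142.3 = 9.257 K.

9.26 K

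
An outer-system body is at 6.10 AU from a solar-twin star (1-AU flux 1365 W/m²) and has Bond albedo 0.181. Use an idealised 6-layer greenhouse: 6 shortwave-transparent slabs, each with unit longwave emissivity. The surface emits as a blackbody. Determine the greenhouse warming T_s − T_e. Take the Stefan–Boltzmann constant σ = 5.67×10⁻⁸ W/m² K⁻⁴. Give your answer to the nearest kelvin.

67 kelvin

Irradiance scales as 1/d², so S = 1365 W/m² × (1/6.10)² = 36.68 W/m².
OLR = S(1−α)/4 = 7.511 W/m²; the top layer radiates at T_e = 107.3 K.
Surface: T_s = (7)^¼·T_e = 174.5 K.
So the greenhouse effect raises the surface by 174.5 − 107.3 = 67.22 K.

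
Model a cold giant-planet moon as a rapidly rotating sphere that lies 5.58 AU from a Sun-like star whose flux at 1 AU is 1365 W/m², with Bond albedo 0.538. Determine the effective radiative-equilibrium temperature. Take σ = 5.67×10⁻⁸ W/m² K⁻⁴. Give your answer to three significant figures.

Irradiance scales as 1/d², so S = 1365 W/m² × (1/5.58)² = 43.84 W/m².
Averaging over the sphere, the absorbed flux is S(1−α)/4 = 5.063 W/m².
Set σT⁴ = 5.063 → T = (5.063/σ)^(1/4) = 97.21 K.

97.2 K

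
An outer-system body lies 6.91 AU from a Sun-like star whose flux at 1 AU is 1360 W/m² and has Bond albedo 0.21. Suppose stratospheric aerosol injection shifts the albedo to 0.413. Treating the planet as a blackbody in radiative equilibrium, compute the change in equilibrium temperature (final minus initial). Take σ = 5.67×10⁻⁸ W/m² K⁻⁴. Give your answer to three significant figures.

-7.14 K

Flux at the orbit: S = 1360/(6.91)² = 28.48 W/m².
Initial: T₁ = [S(1−0.21)/(4σ)]^(1/4) = 99.80 K.
After:  T₂ = [28.48·0.587/(4σ)]^(1/4) = 92.66 K.
ΔT = T₂ − T₁ = -7.142 K.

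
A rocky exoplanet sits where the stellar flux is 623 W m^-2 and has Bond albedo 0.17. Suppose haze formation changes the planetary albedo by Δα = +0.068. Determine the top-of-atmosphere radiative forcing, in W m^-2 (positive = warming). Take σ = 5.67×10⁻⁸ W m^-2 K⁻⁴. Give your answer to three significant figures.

TOA radiative forcing: ΔF = −S·Δα/4 = −623.0·(+0.068)/4 = -10.59 W m^-2.

-10.6 W m^-2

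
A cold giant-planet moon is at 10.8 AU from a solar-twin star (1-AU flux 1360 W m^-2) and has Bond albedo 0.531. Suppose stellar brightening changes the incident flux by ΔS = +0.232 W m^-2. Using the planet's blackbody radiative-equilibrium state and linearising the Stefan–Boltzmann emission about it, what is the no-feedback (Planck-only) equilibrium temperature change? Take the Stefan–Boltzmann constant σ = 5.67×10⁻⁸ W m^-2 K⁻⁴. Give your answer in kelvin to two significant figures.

Irradiance scales as 1/d², so S = 1360 W m^-2 × (1/10.8)² = 11.66 W m^-2.
The baseline emission temperature is T_e = 70.07 K.
ΔF = Δ[S(1−α)]/4 = (1−0.531)·+0.232/4 = 0.02720 W m^-2.
Planck response: λ_P = 4σT_e³ = 4·5.67×10⁻⁸·(70.07)³ = 0.07804 W m^-2/K.
Hence the no-feedback warming is ΔF/(4σT_e³) = 0.349 K.

0.35 K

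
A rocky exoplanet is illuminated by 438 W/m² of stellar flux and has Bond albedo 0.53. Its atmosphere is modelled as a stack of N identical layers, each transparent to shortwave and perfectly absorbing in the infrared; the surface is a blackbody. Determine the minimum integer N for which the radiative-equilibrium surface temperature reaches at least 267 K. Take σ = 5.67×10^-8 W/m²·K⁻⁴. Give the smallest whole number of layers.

Top-of-atmosphere balance: σT_e⁴ = S(1−α)/4 = 51.46 W/m² → T_e = 173.6 K.
Since T_s⁴ = (N+1)T_e⁴, we need N ≥ (T_s/T_e)⁴ − 1 = 4.599.
Rounding up, N = 5.

5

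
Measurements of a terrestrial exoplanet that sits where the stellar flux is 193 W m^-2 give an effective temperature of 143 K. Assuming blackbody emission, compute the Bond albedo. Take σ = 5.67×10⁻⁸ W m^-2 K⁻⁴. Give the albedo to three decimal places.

From σT⁴ = S(1−α)/4 we invert for α: 1−α = 4σT⁴/S.
σT⁴ = 23.71 W m^-2, so 4σT⁴ = 94.84 W m^-2.
1−α = 94.84/193.0 = 0.4914, so α = 0.5086.

0.509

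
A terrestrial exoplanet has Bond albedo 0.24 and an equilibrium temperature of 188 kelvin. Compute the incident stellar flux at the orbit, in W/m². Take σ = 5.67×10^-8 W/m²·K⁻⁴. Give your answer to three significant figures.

Invert the energy balance for S: S = 4σT⁴/(1−α).
σT⁴ = 5.67×10⁻⁸·(188)⁴ = 70.83 W/m².
So S = 4×70.83/(1−0.24) = 372.8 W/m².

373 W/m²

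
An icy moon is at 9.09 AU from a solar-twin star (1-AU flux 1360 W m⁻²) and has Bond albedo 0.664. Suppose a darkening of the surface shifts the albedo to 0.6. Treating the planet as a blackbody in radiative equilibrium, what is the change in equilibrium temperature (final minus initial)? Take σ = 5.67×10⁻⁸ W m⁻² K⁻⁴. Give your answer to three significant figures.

3.13 K

Irradiance scales as 1/d², so S = 1360 W m⁻² × (1/9.09)² = 16.46 W m⁻².
With α = 0.664, T₁ = 70.27 K.
After:  T₂ = [16.46·0.4/(4σ)]^(1/4) = 73.40 K.
Change: 73.40 − 70.27 = 3.131 K.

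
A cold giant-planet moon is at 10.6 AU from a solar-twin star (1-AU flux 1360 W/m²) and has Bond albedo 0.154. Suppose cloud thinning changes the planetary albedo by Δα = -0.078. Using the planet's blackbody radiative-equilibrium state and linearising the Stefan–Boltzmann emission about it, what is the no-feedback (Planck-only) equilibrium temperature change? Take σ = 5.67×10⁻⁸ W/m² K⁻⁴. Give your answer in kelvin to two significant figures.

1.9 K

By the inverse-square law, S = 1360/10.6² = 12.10 W/m².
The baseline emission temperature is T_e = 81.97 K.
ΔF = −(S/4)Δα = −(12.10/4)×(-0.078) = 0.2360 W/m².
The Planck feedback parameter is 4σT_e³ = 0.1249 W/m²/K.
Hence the no-feedback warming is ΔF/(4σT_e³) = 1.89 K.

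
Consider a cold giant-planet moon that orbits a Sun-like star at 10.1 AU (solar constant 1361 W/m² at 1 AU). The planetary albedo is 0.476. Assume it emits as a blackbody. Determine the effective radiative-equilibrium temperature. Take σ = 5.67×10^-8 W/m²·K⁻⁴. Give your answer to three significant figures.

By the inverse-square law, S = 1361/10.1² = 13.34 W/m².
The planet absorbs (1−α)S over its disc πR² and re-emits over 4πR², so the mean absorbed flux is (1−0.476)·13.34/4 = 1.748 W/m².
Set σT⁴ = 1.748 → T = (1.748/σ)^(1/4) = 74.51 K.

74.5 K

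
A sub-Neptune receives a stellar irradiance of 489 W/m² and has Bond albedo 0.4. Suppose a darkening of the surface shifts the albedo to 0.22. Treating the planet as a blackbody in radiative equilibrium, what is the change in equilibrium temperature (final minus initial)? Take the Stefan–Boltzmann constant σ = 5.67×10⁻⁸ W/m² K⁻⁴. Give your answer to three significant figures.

Initial: T₁ = [S(1−0.4)/(4σ)]^(1/4) = 189.7 K.
Final:   T₂ = [S(1−0.22)/(4σ)]^(1/4) = 202.5 K.
Change: 202.5 − 189.7 = 12.86 K.

12.9 K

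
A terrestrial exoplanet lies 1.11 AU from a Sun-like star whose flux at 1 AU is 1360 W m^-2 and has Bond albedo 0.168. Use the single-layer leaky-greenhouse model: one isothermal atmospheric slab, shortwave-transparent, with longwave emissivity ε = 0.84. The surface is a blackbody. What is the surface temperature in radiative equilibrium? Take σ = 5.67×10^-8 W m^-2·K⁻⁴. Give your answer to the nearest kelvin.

289 K

By the inverse-square law, S = 1360/1.11² = 1104 W m^-2.
Effective emission temperature (TOA balance): σT_e⁴ = S(1−α)/4 = 229.6 W m^-2 → T_e = 252.3 K.
For a single slab of emissivity ε, T_s⁴ = 2T_e⁴/(2−ε); thus T_s = 252.3·(1.724)^(1/4) = 289.1 K.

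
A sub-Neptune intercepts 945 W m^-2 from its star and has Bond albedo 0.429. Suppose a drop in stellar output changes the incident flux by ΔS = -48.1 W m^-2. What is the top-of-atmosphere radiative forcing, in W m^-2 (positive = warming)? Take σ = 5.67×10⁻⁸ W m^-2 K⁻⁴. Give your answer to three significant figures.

ΔF = Δ[S(1−α)]/4 = (1−0.429)·-48.1/4 = -6.866 W m^-2.

-6.87 W m^-2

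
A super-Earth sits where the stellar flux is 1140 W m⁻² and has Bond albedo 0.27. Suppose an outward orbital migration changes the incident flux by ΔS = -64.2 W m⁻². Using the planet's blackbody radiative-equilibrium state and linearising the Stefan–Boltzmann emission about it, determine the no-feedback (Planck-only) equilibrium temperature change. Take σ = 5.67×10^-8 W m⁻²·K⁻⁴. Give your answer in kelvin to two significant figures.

Unperturbed T_e = [1140·(1−0.27)/(4σ)]^¼ = 246.1 K.
TOA radiative forcing: ΔF = (1−α)ΔS/4 = 0.73·(-64.2)/4 = -11.72 W m⁻².
The Planck feedback parameter is 4σT_e³ = 3.381 W m⁻²/K.
So ΔT₀ = -11.72/3.381 = -3.47 K.

-3.5 K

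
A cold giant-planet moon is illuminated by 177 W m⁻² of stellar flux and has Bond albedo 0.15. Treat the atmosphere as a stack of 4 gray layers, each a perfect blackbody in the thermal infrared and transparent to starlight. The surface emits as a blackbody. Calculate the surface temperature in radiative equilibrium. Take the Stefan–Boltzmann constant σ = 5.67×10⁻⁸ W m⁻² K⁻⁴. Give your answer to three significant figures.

240 K

OLR = S(1−α)/4 = 37.61 W m⁻²; the top layer radiates at T_e = 160.5 K.
For an N-layer opaque stack, T_s⁴ = (N+1)T_e⁴, hence T_s = (5)^(1/4)×160.5 K = 240.0 K.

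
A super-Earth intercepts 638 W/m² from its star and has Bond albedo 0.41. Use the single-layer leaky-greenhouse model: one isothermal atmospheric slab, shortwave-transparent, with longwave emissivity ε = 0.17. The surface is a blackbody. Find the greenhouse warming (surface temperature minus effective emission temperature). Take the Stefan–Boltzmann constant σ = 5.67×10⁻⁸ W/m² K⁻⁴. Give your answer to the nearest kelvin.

5 K

Effective emission temperature (TOA balance): σT_e⁴ = S(1−α)/4 = 94.11 W/m² → T_e = 201.8 K.
For a single slab of emissivity ε, T_s⁴ = 2T_e⁴/(2−ε); thus T_s = 201.8·(1.093)^(1/4) = 206.4 K.
The atmosphere warms the surface by 4.533 K.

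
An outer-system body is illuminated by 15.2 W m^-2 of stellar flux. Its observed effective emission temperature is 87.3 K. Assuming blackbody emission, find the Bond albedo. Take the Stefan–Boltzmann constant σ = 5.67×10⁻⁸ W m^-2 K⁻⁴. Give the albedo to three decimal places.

From σT⁴ = S(1−α)/4 we invert for α: 1−α = 4σT⁴/S.
4σT⁴ = 4·5.67×10⁻⁸·(87.3)⁴ = 13.17 W m^-2.
1−α = 13.17/15.20 = 0.8667, so α = 0.1333.

0.133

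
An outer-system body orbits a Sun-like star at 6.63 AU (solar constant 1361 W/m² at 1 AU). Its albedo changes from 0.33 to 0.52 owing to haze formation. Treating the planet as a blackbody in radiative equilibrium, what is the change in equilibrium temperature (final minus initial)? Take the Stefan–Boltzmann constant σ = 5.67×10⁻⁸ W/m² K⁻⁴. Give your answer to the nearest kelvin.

-8 K

Irradiance scales as 1/d², so S = 1361 W/m² × (1/6.63)² = 30.96 W/m².
Initial: T₁ = [S(1−0.33)/(4σ)]^(1/4) = 97.79 K.
Final:   T₂ = [S(1−0.52)/(4σ)]^(1/4) = 89.97 K.
ΔT = T₂ − T₁ = -7.823 K.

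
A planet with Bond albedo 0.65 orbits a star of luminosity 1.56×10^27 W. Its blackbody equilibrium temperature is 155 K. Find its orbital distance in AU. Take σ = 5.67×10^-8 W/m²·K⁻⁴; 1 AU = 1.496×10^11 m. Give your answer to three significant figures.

3.85 AU

The flux needed for this T is 4σT⁴/(1−0.65) = 374.0 W/m².
Then d = [L/(4πS)]^(1/2) = 5.761×10^11 m, i.e. 3.851 AU.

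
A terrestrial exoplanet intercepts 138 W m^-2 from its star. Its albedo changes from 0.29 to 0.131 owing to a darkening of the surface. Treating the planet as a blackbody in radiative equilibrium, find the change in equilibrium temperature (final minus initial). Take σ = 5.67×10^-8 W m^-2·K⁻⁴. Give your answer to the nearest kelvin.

Before: T₁ = [138.0·0.71/(4σ)]^(1/4) = 144.2 K.
After:  T₂ = [138.0·0.869/(4σ)]^(1/4) = 151.6 K.
Change: 151.6 − 144.2 = 7.470 K.

7 kelvin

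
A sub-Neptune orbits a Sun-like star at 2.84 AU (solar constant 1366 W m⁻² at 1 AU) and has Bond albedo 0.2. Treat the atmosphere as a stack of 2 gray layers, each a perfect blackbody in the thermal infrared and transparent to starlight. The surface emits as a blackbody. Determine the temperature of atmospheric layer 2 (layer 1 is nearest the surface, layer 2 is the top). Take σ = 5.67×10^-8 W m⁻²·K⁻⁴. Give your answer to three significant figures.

156 K

By the inverse-square law, S = 1366/2.84² = 169.4 W m⁻².
Top-of-atmosphere balance: σT_e⁴ = S(1−α)/4 = 33.87 W m⁻² → T_e = 156.3 K.
Each opaque layer satisfies 2T_j⁴ = T_{j−1}⁴ + T_{j+1}⁴, giving T_k⁴ = (N+1−k)T_e⁴.
With k = 2: T_2 = (2+1−2)^¼·156.3 K = 156.3 K.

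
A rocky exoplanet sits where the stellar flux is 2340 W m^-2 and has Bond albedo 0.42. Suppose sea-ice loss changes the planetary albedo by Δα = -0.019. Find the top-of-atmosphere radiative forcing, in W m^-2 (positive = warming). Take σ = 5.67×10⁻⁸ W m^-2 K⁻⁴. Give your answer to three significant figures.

ΔF = −(S/4)Δα = −(2340/4)×(-0.019) = 11.12 W m^-2.

11.1 W m^-2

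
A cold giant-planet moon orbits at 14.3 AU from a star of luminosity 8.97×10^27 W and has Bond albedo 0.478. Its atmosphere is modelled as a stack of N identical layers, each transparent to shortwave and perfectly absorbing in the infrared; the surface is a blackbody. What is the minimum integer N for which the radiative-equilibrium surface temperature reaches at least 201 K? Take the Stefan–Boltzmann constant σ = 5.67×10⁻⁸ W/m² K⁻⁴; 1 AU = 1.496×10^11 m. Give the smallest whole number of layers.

Orbital distance: d = 14.3 AU = 2.139×10^12 m.
Flux at the orbit: S = L/(4πd²) = 8.97×10^27/(4π·(2.14×10^12)²) = 156.0 W/m².
The effective emission temperature is T_e = [S(1−α)/(4σ)]^¼ = 137.6 K.
T_s = (N+1)^(1/4)·T_e ≥ 201 K requires N+1 ≥ (T_s/T_e)⁴ = (201/137.6)⁴ = 4.547.
The minimum whole number is N = 4.

4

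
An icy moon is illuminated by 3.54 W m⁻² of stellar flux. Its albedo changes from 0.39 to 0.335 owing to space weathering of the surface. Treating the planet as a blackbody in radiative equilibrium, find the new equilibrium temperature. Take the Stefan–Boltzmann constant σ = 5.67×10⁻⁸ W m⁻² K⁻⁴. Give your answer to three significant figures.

56.8 K

T₂ = [S(1−α₂)/(4σ)]^(1/4) = [3.540·0.665/(4σ)]^(1/4) = 56.76 K.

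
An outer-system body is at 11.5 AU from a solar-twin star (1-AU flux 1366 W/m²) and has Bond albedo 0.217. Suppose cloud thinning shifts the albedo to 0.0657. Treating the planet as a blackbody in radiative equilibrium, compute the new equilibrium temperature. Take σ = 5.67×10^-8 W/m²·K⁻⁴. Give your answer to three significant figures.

80.8 K

Flux at the orbit: S = 1366/(11.5)² = 10.33 W/m².
New equilibrium: T₂ = [(1−0.0657)·10.33/(4σ)]^(1/4) = 80.77 K.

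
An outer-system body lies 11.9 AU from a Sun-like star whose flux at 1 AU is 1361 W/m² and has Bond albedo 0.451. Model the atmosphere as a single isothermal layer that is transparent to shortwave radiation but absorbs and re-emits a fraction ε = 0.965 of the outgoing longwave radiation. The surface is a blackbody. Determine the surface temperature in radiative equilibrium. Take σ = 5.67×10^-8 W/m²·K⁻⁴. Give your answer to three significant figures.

81.9 K

Flux at the orbit: S = 1361/(11.9)² = 9.611 W/m².
At the top of the atmosphere, σT_e⁴ = S(1−α)/4 = 1.319 W/m², giving T_e = 69.45 K.
For a single slab of emissivity ε, T_s⁴ = 2T_e⁴/(2−ε); thus T_s = 69.45·(1.932)^(1/4) = 81.88 K.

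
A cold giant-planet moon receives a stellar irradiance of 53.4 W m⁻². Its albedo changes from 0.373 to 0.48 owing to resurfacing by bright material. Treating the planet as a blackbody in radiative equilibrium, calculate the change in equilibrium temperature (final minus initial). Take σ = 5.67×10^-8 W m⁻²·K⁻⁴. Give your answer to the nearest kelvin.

With α = 0.373, T₁ = 110.2 K.
After:  T₂ = [53.40·0.52/(4σ)]^(1/4) = 105.2 K.
ΔT = T₂ − T₁ = -5.038 K.

-5 kelvin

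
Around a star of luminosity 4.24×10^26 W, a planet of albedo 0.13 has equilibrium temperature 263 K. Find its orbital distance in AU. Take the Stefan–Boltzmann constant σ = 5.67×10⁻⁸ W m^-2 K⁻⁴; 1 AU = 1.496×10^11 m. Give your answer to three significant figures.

The flux needed for this T is 4σT⁴/(1−0.13) = 1247 W m^-2.
Then d = [L/(4πS)]^(1/2) = 1.645×10^11 m, i.e. 1.099 AU.

1.10 AU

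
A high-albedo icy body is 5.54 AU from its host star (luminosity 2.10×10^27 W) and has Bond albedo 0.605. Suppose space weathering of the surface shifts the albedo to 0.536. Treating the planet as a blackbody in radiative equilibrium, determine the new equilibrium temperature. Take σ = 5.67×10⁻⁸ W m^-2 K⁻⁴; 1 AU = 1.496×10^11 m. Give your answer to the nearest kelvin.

149 kelvin

d = 5.54 × 1.496×10^11 m = 8.288×10^11 m.
S = L/(4πd²) = 243.3 W m^-2.
With the new albedo, S(1−α₂)/4 = 28.22 W m^-2, so T₂ = 149.4 K.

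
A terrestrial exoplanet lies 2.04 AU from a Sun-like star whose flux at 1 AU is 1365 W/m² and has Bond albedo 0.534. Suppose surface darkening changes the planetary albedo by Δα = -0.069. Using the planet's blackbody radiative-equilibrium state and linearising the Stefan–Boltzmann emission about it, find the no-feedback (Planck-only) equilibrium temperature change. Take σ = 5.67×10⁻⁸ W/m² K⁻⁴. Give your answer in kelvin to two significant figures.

6.0 K

By the inverse-square law, S = 1365/2.04² = 328.0 W/m².
The baseline emission temperature is T_e = 161.1 K.
ΔF = −(S/4)Δα = −(328.0/4)×(-0.069) = 5.658 W/m².
The Planck feedback parameter is 4σT_e³ = 0.9486 W/m²/K.
Hence the no-feedback warming is ΔF/(4σT_e³) = 5.96 K.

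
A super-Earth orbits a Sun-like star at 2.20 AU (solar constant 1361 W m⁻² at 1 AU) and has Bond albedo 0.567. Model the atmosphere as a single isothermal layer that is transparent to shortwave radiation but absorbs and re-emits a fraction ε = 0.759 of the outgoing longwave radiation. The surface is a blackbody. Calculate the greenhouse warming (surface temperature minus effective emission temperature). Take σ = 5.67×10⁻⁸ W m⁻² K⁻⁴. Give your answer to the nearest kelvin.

By the inverse-square law, S = 1361/2.20² = 281.2 W m⁻².
The planet radiates to space at T_e = [S(1−α)/(4σ)]^(1/4) = 152.2 K.
For a single slab of emissivity ε, T_s⁴ = 2T_e⁴/(2−ε); thus T_s = 152.2·(1.612)^(1/4) = 171.5 K.
The atmosphere warms the surface by 19.29 K.

19 K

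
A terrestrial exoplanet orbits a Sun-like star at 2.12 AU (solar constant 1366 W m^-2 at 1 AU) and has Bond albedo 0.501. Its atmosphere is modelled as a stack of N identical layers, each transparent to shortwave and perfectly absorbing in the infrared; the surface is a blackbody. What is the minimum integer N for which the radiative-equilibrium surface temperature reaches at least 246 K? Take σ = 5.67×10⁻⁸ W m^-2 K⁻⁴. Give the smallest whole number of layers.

Flux at the orbit: S = 1366/(2.12)² = 303.9 W m^-2.
OLR = S(1−α)/4 = 37.92 W m^-2; the top layer radiates at T_e = 160.8 K.
Need (N+1)T_e⁴ ≥ T_s⁴, i.e. N+1 ≥ (246/160.8)⁴ = 5.477.
So N ≥ 4.477; the smallest integer is N = 5.

5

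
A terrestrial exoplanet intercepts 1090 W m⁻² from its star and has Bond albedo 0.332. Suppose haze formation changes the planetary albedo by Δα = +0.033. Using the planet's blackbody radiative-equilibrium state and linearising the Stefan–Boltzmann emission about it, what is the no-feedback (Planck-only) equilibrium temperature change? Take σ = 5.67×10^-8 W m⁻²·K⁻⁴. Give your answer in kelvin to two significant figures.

Unperturbed T_e = [1090·(1−0.332)/(4σ)]^¼ = 238.0 K.
TOA radiative forcing: ΔF = −S·Δα/4 = −1090·(+0.033)/4 = -8.992 W m⁻².
Planck response: λ_P = 4σT_e³ = 4·5.67×10⁻⁸·(238.0)³ = 3.059 W m⁻²/K.
So ΔT₀ = -8.992/3.059 = -2.94 K.

-2.9 kelvin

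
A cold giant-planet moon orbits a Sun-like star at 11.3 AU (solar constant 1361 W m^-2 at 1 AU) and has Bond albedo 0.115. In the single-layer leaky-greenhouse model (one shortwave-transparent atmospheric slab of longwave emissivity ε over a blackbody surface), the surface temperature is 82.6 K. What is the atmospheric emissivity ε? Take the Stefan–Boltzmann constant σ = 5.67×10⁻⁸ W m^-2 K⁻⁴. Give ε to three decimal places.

By the inverse-square law, S = 1361/11.3² = 10.66 W m^-2.
Effective temperature: T_e = [S(1−α)/(4σ)]^(1/4) = 80.31 K.
Since (2−ε)/2 = (T_e/T_s)⁴ = 0.8935, ε = 0.2131.

0.213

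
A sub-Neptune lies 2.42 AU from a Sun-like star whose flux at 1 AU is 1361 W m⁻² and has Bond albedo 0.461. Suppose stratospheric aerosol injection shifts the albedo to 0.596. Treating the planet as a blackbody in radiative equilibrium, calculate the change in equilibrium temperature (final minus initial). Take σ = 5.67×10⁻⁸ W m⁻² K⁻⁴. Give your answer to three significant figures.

Flux at the orbit: S = 1361/(2.42)² = 232.4 W m⁻².
Before: T₁ = [232.4·0.539/(4σ)]^(1/4) = 153.3 K.
Final:   T₂ = [S(1−0.596)/(4σ)]^(1/4) = 142.6 K.
Change: 142.6 − 153.3 = -10.66 K.

-10.7 K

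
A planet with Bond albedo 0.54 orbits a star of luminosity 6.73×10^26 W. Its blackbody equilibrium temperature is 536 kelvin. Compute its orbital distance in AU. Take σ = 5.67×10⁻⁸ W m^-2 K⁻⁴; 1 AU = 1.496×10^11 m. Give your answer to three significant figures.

The flux needed for this T is 4σT⁴/(1−0.54) = 40700 W m^-2.
S = L/(4πd²) → d = √(L/4πS) = √(6.73×10^26/(4π·40700)) = 3.628×10^10 m = 0.2425 AU.

0.242 AU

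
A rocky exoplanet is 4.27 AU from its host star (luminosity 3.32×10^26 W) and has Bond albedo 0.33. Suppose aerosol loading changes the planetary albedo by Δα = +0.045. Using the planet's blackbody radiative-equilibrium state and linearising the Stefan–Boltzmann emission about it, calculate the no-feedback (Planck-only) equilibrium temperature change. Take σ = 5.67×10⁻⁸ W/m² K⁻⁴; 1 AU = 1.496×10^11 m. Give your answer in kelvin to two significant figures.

d = 4.27 × 1.496×10^11 m = 6.388×10^11 m.
S = L/(4πd²) = 64.75 W/m².
The baseline emission temperature is T_e = 117.6 K.
TOA radiative forcing: ΔF = −S·Δα/4 = −64.75·(+0.045)/4 = -0.7284 W/m².
Linearising σT⁴ gives d(σT⁴)/dT = 4σT_e³ = 0.3689 W/m² per K.
Hence the no-feedback warming is ΔF/(4σT_e³) = -1.97 K.

-2.0 K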